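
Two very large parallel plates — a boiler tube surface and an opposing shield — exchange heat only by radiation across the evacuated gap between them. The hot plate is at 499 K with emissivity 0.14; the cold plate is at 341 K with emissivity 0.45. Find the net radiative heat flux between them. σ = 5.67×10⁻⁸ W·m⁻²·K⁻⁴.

q ≈ 329 W/m²

For two infinite grey parallel plates, q = σ(T₁⁴ − T₂⁴)/(1/ε₁ + 1/ε₂ − 1).
T₁⁴ − T₂⁴ = 6.200×10¹⁰ − 1.352×10¹⁰ = 4.848×10¹⁰ K⁴.
1/ε₁ + 1/ε₂ − 1 = 7.143 + 2.222 − 1 = 8.365.
q = 5.67×10⁻⁸ × 4.848×10¹⁰ / 8.365.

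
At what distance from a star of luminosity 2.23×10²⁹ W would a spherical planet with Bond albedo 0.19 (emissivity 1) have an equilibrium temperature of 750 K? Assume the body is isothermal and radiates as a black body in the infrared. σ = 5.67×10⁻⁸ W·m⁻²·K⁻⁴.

d ≈ 4.48×10¹¹ m

For an isothermal black-emitting sphere, (1−a)S·πr² = σ·4πr²·T⁴ ⇒ S = 4σT⁴/(1−a).
S = 4·5.67×10⁻⁸·(750)⁴/0.810 = 88590 W/m².
Flux falls as S = L/(4πd²), so d = √(L/(4πS)) = √(2.23×10²⁹/(4π·88590)).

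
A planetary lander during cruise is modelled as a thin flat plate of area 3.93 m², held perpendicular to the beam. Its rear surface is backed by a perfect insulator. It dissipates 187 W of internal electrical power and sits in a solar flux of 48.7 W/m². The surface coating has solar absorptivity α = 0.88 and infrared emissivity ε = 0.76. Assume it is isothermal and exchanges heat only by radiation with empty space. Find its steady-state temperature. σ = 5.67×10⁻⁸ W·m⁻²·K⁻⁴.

T ≈ 214 K

At steady state, absorbed solar power + internal power = radiated power.
Absorbed: α·S·A_cross = 0.88·48.7·3.930 = 168.4 W (cross-section A).
Total input = 168.4 + 187 = 355.4 W.
Radiated: εσ·A_surf·T⁴ with A_surf = A = 3.930 m².
T⁴ = 355.4/(0.76·5.67×10⁻⁸·3.930) = 2.099×10⁹ K⁴.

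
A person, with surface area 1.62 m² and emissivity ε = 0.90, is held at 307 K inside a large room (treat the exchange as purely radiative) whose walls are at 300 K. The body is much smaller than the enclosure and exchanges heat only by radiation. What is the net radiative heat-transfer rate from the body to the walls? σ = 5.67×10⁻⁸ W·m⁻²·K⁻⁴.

P_net ≈ 64.7 W

For a small grey body in a large enclosure: P_net = εσA(T_body⁴ − T_wall⁴).
A = 1.62 m²; T_body⁴ − T_wall⁴ = 8.883×10⁹ − 8.100×10⁹ = 7.829×10⁸ K⁴.
|P_net| = 0.90·5.67×10⁻⁸·1.620·7.829×10⁸.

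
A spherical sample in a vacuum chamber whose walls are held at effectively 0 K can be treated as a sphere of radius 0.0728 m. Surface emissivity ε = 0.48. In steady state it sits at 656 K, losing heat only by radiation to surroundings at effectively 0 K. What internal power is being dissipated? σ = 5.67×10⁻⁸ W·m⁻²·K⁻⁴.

Steady state: P = εσA T⁴.
A = 4πr² = 0.06660 m²; T⁴ = (656)⁴ = 1.852×10¹¹ K⁴.
P = 0.48 × 5.67×10⁻⁸ × 0.06660 × 1.852×10¹¹.

P ≈ 336 W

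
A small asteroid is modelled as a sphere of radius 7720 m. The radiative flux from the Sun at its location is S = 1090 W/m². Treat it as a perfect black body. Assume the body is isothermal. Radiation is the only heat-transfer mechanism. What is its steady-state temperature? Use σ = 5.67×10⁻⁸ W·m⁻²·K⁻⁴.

At equilibrium, absorbed power = emitted power.
Absorbing cross-section = πr² = 1.872×10⁸ m²; emitting surface = 4πr² = 7.489×10⁸ m² (ratio 4).
S·A_cross = εσ·A_surf·T⁴  ⇒  T⁴ = S/(4σ).
T⁴ = 1.00·1090/(4·5.67×10⁻⁸) = 4.806×10⁹ K⁴.
T = (4.806×10⁹)^(1/4).

T ≈ 263 K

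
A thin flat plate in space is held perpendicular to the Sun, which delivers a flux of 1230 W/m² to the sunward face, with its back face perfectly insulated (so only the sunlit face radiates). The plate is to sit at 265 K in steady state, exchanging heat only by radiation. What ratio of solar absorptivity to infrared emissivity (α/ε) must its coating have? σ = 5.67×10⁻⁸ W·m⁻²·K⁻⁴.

α/ε ≈ 0.227

Balance: αS·A = εσ·1A·T⁴ ⇒ α/ε = σT⁴/S.
α/ε = 5.67×10⁻⁸·(265)⁴/1230 = 5.67×10⁻⁸·4.932×10⁹/1230.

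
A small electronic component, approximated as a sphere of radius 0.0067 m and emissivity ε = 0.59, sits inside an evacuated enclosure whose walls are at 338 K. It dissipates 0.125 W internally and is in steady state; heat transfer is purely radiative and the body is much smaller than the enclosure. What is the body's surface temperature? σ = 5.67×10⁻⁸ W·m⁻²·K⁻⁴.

For a small grey body in a large enclosure, net radiated power = εσA(T⁴ − T_w⁴).
Steady state: P = εσA(T⁴ − T_w⁴) with A = 4πr² = 5.641×10⁻⁴ m².
T⁴ = P/(εσA) + T_w⁴ = 0.125/(0.59·5.67×10⁻⁸·5.641×10⁻⁴) + (338)⁴
    = 6.624×10⁹ + 1.305×10¹⁰ = 1.968×10¹⁰ K⁴.

T ≈ 375 K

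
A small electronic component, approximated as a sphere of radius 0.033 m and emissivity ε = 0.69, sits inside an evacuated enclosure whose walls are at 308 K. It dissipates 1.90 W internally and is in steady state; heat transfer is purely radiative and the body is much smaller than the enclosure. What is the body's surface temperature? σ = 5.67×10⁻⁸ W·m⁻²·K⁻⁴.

For a small grey body in a large enclosure, net radiated power = εσA(T⁴ − T_w⁴).
Steady state: P = εσA(T⁴ − T_w⁴) with A = 4πr² = 0.01368 m².
T⁴ = P/(εσA) + T_w⁴ = 1.90/(0.69·5.67×10⁻⁸·0.01368) + (308)⁴
    = 3.549×10⁹ + 8.999×10⁹ = 1.255×10¹⁰ K⁴.

T ≈ 335 K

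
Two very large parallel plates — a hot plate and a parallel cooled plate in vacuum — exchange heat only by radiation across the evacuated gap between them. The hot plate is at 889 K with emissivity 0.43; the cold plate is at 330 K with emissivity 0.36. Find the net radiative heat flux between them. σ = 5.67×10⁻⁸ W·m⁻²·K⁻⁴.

For two infinite grey parallel plates, q = σ(T₁⁴ − T₂⁴)/(1/ε₁ + 1/ε₂ − 1).
T₁⁴ − T₂⁴ = 6.246×10¹¹ − 1.186×10¹⁰ = 6.127×10¹¹ K⁴.
1/ε₁ + 1/ε₂ − 1 = 2.326 + 2.778 − 1 = 4.103.
q = 5.67×10⁻⁸ × 6.127×10¹¹ / 4.103.

q ≈ 8470 W/m²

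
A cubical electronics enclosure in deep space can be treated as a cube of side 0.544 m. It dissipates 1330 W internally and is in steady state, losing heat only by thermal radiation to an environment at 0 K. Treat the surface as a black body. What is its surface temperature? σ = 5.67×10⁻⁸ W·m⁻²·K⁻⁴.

T ≈ 339 K

Steady state: internal power = radiated power, P = εσA T⁴.
Radiating area A = 6L² = 1.776 m².
T⁴ = P/(εσA) = 1330/(1.0·5.67×10⁻⁸·1.776) = 1.321×10¹⁰ K⁴.
T = (1.321×10¹⁰)^(1/4).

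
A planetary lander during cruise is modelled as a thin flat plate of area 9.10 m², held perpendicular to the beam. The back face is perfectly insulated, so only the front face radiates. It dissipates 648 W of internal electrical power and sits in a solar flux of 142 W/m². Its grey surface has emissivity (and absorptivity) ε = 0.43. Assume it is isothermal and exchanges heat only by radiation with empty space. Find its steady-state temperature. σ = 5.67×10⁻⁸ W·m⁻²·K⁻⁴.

T ≈ 271 K

At steady state, absorbed solar power + internal power = radiated power.
Absorbed: α·S·A_cross = 0.43·142·9.100 = 555.6 W (cross-section A).
Total input = 555.6 + 648 = 1204 W.
Radiated: εσ·A_surf·T⁴ with A_surf = A = 9.100 m².
T⁴ = 1204/(0.43·5.67×10⁻⁸·9.100) = 5.425×10⁹ K⁴.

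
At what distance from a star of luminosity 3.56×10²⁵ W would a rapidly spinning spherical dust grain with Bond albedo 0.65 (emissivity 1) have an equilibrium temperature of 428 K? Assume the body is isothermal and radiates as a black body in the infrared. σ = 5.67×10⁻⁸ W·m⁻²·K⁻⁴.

For an isothermal black-emitting sphere, (1−a)S·πr² = σ·4πr²·T⁴ ⇒ S = 4σT⁴/(1−a).
S = 4·5.67×10⁻⁸·(428)⁴/0.350 = 21740 W/m².
Flux falls as S = L/(4πd²), so d = √(L/(4πS)) = √(3.56×10²⁵/(4π·21740)).

d ≈ 1.14×10¹⁰ m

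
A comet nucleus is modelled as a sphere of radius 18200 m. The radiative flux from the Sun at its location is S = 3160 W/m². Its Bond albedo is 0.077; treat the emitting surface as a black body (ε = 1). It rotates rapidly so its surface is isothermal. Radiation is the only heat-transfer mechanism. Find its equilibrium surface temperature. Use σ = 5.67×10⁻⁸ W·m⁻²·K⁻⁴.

At equilibrium, absorbed power = emitted power.
Absorbing cross-section = πr² = 1.041×10⁹ m²; emitting surface = 4πr² = 4.162×10⁹ m² (ratio 4).
(1−a)S·A_cross = εσ·A_surf·T⁴  ⇒  T⁴ = (1−a)S/(4σ).
T⁴ = 0.923·3160/(4·5.67×10⁻⁸) = 1.286×10¹⁰ K⁴.
T = (1.286×10¹⁰)^(1/4).

T ≈ 337 K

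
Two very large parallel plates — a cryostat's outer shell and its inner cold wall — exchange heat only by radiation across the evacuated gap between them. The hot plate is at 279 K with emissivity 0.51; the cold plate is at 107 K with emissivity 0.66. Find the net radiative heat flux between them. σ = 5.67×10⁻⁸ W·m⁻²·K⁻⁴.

q ≈ 136 W/m²

For two infinite grey parallel plates, q = σ(T₁⁴ − T₂⁴)/(1/ε₁ + 1/ε₂ − 1).
T₁⁴ − T₂⁴ = 6.059×10⁹ − 1.311×10⁸ = 5.928×10⁹ K⁴.
1/ε₁ + 1/ε₂ − 1 = 1.961 + 1.515 − 1 = 2.476.
q = 5.67×10⁻⁸ × 5.928×10⁹ / 2.476.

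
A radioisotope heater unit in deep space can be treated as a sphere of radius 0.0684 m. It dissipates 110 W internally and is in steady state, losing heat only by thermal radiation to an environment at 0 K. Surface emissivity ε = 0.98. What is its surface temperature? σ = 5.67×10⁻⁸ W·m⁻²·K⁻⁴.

Steady state: internal power = radiated power, P = εσA T⁴.
Radiating area A = 4πr² = 0.05879 m².
T⁴ = P/(εσA) = 110/(0.98·5.67×10⁻⁸·0.05879) = 3.367×10¹⁰ K⁴.
T = (3.367×10¹⁰)^(1/4).

T ≈ 428 K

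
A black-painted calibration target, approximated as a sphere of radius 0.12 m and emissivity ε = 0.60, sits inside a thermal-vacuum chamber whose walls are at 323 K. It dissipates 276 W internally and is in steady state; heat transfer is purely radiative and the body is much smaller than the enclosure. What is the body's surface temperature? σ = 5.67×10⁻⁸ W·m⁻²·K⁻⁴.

For a small grey body in a large enclosure, net radiated power = εσA(T⁴ − T_w⁴).
Steady state: P = εσA(T⁴ − T_w⁴) with A = 4πr² = 0.1810 m².
T⁴ = P/(εσA) + T_w⁴ = 276/(0.60·5.67×10⁻⁸·0.1810) + (323)⁴
    = 4.483×10¹⁰ + 1.088×10¹⁰ = 5.572×10¹⁰ K⁴.

T ≈ 486 K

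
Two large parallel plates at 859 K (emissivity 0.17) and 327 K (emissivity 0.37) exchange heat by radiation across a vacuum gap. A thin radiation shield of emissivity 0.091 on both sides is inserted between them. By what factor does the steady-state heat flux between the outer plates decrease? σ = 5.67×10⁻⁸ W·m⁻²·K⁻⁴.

factor ≈ 3.77

Without shield: q₀ = σΔ(T⁴)/(1/ε₁+1/ε₂−1) with denominator 7.585.
With shield the two gaps are in series; the resistances add: (1/ε₁+1/ε_s−1)+(1/ε_s+1/ε₂−1) = 15.87+12.69 = 28.56.
Heat-flux ratio q₀/q = 28.56/7.585.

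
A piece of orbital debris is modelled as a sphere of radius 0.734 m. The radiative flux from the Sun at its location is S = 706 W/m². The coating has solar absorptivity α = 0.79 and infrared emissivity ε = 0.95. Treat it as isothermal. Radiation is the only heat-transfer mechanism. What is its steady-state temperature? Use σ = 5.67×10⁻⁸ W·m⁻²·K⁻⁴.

T ≈ 226 K

At equilibrium, absorbed power = emitted power.
Absorbing cross-section = πr² = 1.693 m²; emitting surface = 4πr² = 6.770 m² (ratio 4).
αS·A_cross = εσ·A_surf·T⁴  ⇒  T⁴ = αS/(ε·4σ).
T⁴ = 0.790·706/(0.95·4·5.67×10⁻⁸) = 2.589×10⁹ K⁴.
T = (2.589×10⁹)^(1/4).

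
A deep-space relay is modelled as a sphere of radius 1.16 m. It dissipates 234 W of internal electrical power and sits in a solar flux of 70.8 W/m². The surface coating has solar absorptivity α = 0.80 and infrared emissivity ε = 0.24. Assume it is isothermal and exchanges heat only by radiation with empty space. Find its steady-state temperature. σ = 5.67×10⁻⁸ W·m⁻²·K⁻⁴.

T ≈ 213 K

At steady state, absorbed solar power + internal power = radiated power.
Absorbed: α·S·A_cross = 0.80·70.8·4.227 = 239.4 W (cross-section πr²).
Total input = 239.4 + 234 = 473.4 W.
Radiated: εσ·A_surf·T⁴ with A_surf = 4πr² = 16.91 m².
T⁴ = 473.4/(0.24·5.67×10⁻⁸·16.91) = 2.058×10⁹ K⁴.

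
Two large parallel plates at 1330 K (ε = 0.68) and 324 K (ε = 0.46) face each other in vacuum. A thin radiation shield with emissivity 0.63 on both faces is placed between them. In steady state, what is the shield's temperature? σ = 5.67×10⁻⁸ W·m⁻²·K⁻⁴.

In steady state the net flux on the hot side equals that on the cold side.
σ(T₁⁴−T_s⁴)/D₁ = σ(T_s⁴−T₂⁴)/D₂, with D₁ = 1/ε₁+1/ε_s−1 = 2.058, D₂ = 1/ε_s+1/ε₂−1 = 2.761.
Solve for T_s⁴: T_s⁴ = (D₂·T₁⁴ + D₁·T₂⁴)/(D₁+D₂) = 1.798×10¹² K⁴.

T_s ≈ 1160 K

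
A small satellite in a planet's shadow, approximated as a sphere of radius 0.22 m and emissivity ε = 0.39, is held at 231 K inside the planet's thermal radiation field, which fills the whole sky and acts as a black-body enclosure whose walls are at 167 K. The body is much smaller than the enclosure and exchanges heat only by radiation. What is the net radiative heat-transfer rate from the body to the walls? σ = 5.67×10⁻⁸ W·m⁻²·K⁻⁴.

P_net ≈ 27.8 W

For a small grey body in a large enclosure: P_net = εσA(T_body⁴ − T_wall⁴).
A = 4πr² = 0.6082 m²; T_body⁴ − T_wall⁴ = 2.847×10⁹ − 7.778×10⁸ = 2.070×10⁹ K⁴.
|P_net| = 0.39·5.67×10⁻⁸·0.6082·2.070×10⁹.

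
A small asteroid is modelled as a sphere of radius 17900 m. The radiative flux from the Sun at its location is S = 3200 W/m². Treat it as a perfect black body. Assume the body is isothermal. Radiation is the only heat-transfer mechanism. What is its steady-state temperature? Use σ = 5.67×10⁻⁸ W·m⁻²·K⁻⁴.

At equilibrium, absorbed power = emitted power.
Absorbing cross-section = πr² = 1.007×10⁹ m²; emitting surface = 4πr² = 4.026×10⁹ m² (ratio 4).
S·A_cross = εσ·A_surf·T⁴  ⇒  T⁴ = S/(4σ).
T⁴ = 1.00·3200/(4·5.67×10⁻⁸) = 1.411×10¹⁰ K⁴.
T = (1.411×10¹⁰)^(1/4).

T ≈ 345 K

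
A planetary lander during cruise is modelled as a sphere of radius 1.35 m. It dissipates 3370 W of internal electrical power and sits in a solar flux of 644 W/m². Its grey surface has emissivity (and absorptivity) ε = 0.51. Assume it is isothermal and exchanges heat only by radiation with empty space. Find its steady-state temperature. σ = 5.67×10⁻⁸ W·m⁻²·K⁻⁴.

T ≈ 298 K

At steady state, absorbed solar power + internal power = radiated power.
Absorbed: α·S·A_cross = 0.51·644·5.726 = 1881 W (cross-section πr²).
Total input = 1881 + 3370 = 5251 W.
Radiated: εσ·A_surf·T⁴ with A_surf = 4πr² = 22.90 m².
T⁴ = 5251/(0.51·5.67×10⁻⁸·22.90) = 7.928×10⁹ K⁴.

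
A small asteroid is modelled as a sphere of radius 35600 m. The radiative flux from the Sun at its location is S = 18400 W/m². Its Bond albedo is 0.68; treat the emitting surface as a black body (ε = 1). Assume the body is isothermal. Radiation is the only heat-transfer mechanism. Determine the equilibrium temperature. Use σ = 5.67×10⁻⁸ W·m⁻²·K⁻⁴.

T ≈ 401 K

At equilibrium, absorbed power = emitted power.
Absorbing cross-section = πr² = 3.982×10⁹ m²; emitting surface = 4πr² = 1.593×10¹⁰ m² (ratio 4).
(1−a)S·A_cross = εσ·A_surf·T⁴  ⇒  T⁴ = (1−a)S/(4σ).
T⁴ = 0.320·18400/(4·5.67×10⁻⁸) = 2.596×10¹⁰ K⁴.
T = (2.596×10¹⁰)^(1/4).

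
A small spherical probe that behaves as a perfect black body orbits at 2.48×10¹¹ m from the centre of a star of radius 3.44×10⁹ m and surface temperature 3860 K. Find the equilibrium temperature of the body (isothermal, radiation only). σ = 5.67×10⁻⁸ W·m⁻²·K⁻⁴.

T ≈ 321 K

The star's surface emits σT_*⁴; at distance d the flux is S = σT_*⁴(R_*/d)².
S = 5.67×10⁻⁸·(3860)⁴·(3.44×10⁹/2.48×10¹¹)² = 2422 W/m².
For an isothermal sphere T⁴ = (1−a)S/(4σ) = 1.068×10¹⁰ K⁴.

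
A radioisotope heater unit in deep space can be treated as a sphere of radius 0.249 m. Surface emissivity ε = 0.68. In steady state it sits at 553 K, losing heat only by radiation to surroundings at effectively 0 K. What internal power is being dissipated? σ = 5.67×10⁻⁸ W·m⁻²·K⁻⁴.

Steady state: P = εσA T⁴.
A = 4πr² = 0.7791 m²; T⁴ = (553)⁴ = 9.352×10¹⁰ K⁴.
P = 0.68 × 5.67×10⁻⁸ × 0.7791 × 9.352×10¹⁰.

P ≈ 2810 W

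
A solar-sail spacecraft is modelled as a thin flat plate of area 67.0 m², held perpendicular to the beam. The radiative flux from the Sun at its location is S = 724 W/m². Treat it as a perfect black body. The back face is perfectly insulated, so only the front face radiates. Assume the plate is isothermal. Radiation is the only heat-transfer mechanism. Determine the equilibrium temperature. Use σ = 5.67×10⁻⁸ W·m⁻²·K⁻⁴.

At equilibrium, absorbed power = emitted power.
Absorbing cross-section = A = 67.00 m²; emitting surface = A = 67.00 m² (ratio 1).
S·A_cross = εσ·A_surf·T⁴  ⇒  T⁴ = S/(1σ).
T⁴ = 1.00·724/(1·5.67×10⁻⁸) = 1.277×10¹⁰ K⁴.
T = (1.277×10¹⁰)^(1/4).

T ≈ 336 K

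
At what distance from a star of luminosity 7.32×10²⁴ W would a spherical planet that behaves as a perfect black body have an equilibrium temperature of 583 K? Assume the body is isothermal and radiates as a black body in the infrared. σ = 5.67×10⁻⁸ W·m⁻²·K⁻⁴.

For an isothermal black-emitting sphere, (1−a)S·πr² = σ·4πr²·T⁴ ⇒ S = 4σT⁴/(1−a).
S = 4·5.67×10⁻⁸·(583)⁴/1.00 = 26200 W/m².
Flux falls as S = L/(4πd²), so d = √(L/(4πS)) = √(7.32×10²⁴/(4π·26200)).

d ≈ 4.72×10⁹ m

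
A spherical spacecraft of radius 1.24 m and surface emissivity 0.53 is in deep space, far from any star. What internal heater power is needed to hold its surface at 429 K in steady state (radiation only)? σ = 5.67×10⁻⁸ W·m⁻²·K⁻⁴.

P ≈ 19700 W

P = εσ·4πr²·T⁴.
4πr² = 19.32 m²; T⁴ = 3.387×10¹⁰ K⁴.
P = 0.53·5.67×10⁻⁸·19.32·3.387×10¹⁰.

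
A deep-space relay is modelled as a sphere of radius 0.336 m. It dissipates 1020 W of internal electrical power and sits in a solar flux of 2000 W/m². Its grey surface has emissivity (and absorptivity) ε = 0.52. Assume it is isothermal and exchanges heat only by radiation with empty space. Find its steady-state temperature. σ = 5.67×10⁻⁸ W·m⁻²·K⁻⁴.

At steady state, absorbed solar power + internal power = radiated power.
Absorbed: α·S·A_cross = 0.52·2000·0.3547 = 368.9 W (cross-section πr²).
Total input = 368.9 + 1020 = 1389 W.
Radiated: εσ·A_surf·T⁴ with A_surf = 4πr² = 1.419 m².
T⁴ = 1389/(0.52·5.67×10⁻⁸·1.419) = 3.320×10¹⁰ K⁴.

T ≈ 427 K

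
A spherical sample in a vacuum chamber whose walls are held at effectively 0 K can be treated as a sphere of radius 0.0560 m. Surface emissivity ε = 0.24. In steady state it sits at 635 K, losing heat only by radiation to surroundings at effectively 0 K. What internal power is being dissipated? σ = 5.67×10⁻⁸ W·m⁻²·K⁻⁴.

P ≈ 87.2 W

Steady state: P = εσA T⁴.
A = 4πr² = 0.03941 m²; T⁴ = (635)⁴ = 1.626×10¹¹ K⁴.
P = 0.24 × 5.67×10⁻⁸ × 0.03941 × 1.626×10¹¹.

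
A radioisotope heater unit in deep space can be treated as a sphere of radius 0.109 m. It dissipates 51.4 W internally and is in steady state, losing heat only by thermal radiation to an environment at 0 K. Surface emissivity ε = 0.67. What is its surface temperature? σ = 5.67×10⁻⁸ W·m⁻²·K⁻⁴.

T ≈ 309 K

Steady state: internal power = radiated power, P = εσA T⁴.
Radiating area A = 4πr² = 0.1493 m².
T⁴ = P/(εσA) = 51.4/(0.67·5.67×10⁻⁸·0.1493) = 9.062×10⁹ K⁴.
T = (9.062×10⁹)^(1/4).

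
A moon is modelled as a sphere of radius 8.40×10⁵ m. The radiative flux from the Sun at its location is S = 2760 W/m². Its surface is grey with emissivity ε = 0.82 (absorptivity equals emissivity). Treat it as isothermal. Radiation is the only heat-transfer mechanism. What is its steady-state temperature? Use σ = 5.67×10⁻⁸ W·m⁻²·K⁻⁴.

At equilibrium, absorbed power = emitted power.
Absorbing cross-section = πr² = 2.217×10¹² m²; emitting surface = 4πr² = 8.867×10¹² m² (ratio 4).
εS·A_cross = εσ·A_surf·T⁴  ⇒  T⁴ = S/(4σ)   (ε cancels).
T⁴ = 2760/(4·5.67×10⁻⁸) = 1.217×10¹⁰ K⁴.
T = (1.217×10¹⁰)^(1/4).

T ≈ 332 K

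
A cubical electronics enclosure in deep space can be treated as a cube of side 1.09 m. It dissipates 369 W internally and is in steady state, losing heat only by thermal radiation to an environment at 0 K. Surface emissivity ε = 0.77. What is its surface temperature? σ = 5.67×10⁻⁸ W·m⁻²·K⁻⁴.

T ≈ 186 K

Steady state: internal power = radiated power, P = εσA T⁴.
Radiating area A = 6L² = 7.129 m².
T⁴ = P/(εσA) = 369/(0.77·5.67×10⁻⁸·7.129) = 1.186×10⁹ K⁴.
T = (1.186×10⁹)^(1/4).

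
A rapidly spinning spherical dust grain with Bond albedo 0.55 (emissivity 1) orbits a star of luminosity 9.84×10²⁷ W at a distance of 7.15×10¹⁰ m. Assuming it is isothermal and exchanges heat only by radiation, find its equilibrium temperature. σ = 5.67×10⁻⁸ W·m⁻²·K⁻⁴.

T ≈ 742 K

First find the stellar flux at distance d: S = L/(4πd²) = 9.84×10²⁷/(4π·(7.15×10¹⁰)²) = 1.532×10⁵ W/m².
For an isothermal sphere, absorbed (1−a)S·πr² = emitted σ·4πr²·T⁴, so T⁴ = (1−a)S/(4σ).
T⁴ = 0.450·1.532×10⁵/(4·5.67×10⁻⁸) = 3.039×10¹¹ K⁴.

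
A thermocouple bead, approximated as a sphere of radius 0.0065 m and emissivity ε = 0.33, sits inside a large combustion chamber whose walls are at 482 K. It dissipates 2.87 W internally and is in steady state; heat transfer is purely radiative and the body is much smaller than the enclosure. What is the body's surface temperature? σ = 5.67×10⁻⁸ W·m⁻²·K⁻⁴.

T ≈ 765 K

For a small grey body in a large enclosure, net radiated power = εσA(T⁴ − T_w⁴).
Steady state: P = εσA(T⁴ − T_w⁴) with A = 4πr² = 5.309×10⁻⁴ m².
T⁴ = P/(εσA) + T_w⁴ = 2.87/(0.33·5.67×10⁻⁸·5.309×10⁻⁴) + (482)⁴
    = 2.889×10¹¹ + 5.397×10¹⁰ = 3.429×10¹¹ K⁴.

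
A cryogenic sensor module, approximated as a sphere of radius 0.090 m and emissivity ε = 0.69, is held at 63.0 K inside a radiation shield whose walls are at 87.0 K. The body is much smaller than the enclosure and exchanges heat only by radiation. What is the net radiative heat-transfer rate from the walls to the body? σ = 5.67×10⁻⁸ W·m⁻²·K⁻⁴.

For a small grey body in a large enclosure: P_net = εσA(T_body⁴ − T_wall⁴).
A = 4πr² = 0.1018 m²; T_body⁴ − T_wall⁴ = 1.575×10⁷ − 5.729×10⁷ = -4.154×10⁷ K⁴.
|P_net| = 0.69·5.67×10⁻⁸·0.1018·4.154×10⁷.

P_net ≈ 0.165 W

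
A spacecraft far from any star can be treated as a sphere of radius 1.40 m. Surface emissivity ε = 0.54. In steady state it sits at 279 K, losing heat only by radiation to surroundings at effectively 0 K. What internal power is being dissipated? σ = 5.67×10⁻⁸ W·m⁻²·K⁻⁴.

Steady state: P = εσA T⁴.
A = 4πr² = 24.63 m²; T⁴ = (279)⁴ = 6.059×10⁹ K⁴.
P = 0.54 × 5.67×10⁻⁸ × 24.63 × 6.059×10⁹.

P ≈ 4570 W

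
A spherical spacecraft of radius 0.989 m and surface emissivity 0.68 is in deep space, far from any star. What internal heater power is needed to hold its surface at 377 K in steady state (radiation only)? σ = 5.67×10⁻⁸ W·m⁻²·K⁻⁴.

P ≈ 9570 W

P = εσ·4πr²·T⁴.
4πr² = 12.29 m²; T⁴ = 2.020×10¹⁰ K⁴.
P = 0.68·5.67×10⁻⁸·12.29·2.020×10¹⁰.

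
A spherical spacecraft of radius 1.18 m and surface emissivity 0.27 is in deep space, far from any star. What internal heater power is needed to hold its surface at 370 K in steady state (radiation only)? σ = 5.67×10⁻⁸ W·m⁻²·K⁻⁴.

P ≈ 5020 W

P = εσ·4πr²·T⁴.
4πr² = 17.50 m²; T⁴ = 1.874×10¹⁰ K⁴.
P = 0.27·5.67×10⁻⁸·17.50·1.874×10¹⁰.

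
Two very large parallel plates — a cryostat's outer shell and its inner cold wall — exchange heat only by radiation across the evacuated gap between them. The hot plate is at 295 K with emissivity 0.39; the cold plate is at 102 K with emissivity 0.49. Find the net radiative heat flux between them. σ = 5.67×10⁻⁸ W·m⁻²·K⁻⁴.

For two infinite grey parallel plates, q = σ(T₁⁴ − T₂⁴)/(1/ε₁ + 1/ε₂ − 1).
T₁⁴ − T₂⁴ = 7.573×10⁹ − 1.082×10⁸ = 7.465×10⁹ K⁴.
1/ε₁ + 1/ε₂ − 1 = 2.564 + 2.041 − 1 = 3.605.
q = 5.67×10⁻⁸ × 7.465×10⁹ / 3.605.

q ≈ 117 W/m²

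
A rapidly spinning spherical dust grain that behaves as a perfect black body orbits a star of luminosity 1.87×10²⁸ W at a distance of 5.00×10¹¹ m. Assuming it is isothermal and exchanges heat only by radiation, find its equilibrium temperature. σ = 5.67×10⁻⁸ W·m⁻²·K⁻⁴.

First find the stellar flux at distance d: S = L/(4πd²) = 1.87×10²⁸/(4π·(5.00×10¹¹)²) = 5952 W/m².
For an isothermal sphere, absorbed (1−a)S·πr² = emitted σ·4πr²·T⁴, so T⁴ = (1−a)S/(4σ).
T⁴ = 1.00·5952/(4·5.67×10⁻⁸) = 2.625×10¹⁰ K⁴.

T ≈ 402 K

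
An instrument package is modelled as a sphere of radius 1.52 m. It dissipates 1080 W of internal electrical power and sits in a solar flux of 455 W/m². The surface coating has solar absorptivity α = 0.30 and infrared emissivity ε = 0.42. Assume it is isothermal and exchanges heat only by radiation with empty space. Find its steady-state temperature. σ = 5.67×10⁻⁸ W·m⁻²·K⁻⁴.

T ≈ 234 K

At steady state, absorbed solar power + internal power = radiated power.
Absorbed: α·S·A_cross = 0.30·455·7.258 = 990.8 W (cross-section πr²).
Total input = 990.8 + 1080 = 2071 W.
Radiated: εσ·A_surf·T⁴ with A_surf = 4πr² = 29.03 m².
T⁴ = 2071/(0.42·5.67×10⁻⁸·29.03) = 2.995×10⁹ K⁴.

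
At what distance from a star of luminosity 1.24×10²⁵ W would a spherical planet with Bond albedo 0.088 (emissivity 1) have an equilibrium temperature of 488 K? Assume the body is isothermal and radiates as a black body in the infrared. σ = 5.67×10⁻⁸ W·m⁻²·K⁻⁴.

For an isothermal black-emitting sphere, (1−a)S·πr² = σ·4πr²·T⁴ ⇒ S = 4σT⁴/(1−a).
S = 4·5.67×10⁻⁸·(488)⁴/0.912 = 14100 W/m².
Flux falls as S = L/(4πd²), so d = √(L/(4πS)) = √(1.24×10²⁵/(4π·14100)).

d ≈ 8.36×10⁹ m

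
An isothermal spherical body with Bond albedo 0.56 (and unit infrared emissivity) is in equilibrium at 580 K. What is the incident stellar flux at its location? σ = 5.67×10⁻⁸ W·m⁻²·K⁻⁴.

(1−a)S·πr² = σ·4πr²·T⁴ ⇒ S = 4σT⁴/(1−a).
S = 4·5.67×10⁻⁸·1.132×10¹¹/0.440.

S ≈ 58300 W/m²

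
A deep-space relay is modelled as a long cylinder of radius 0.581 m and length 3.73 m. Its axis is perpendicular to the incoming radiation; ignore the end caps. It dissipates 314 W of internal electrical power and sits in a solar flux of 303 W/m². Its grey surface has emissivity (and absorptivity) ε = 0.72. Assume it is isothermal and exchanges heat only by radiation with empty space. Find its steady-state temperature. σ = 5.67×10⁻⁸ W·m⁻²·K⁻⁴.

T ≈ 218 K

At steady state, absorbed solar power + internal power = radiated power.
Absorbed: α·S·A_cross = 0.72·303·4.334 = 945.6 W (cross-section 2rL).
Total input = 945.6 + 314 = 1260 W.
Radiated: εσ·A_surf·T⁴ with A_surf = 2πrL = 13.62 m².
T⁴ = 1260/(0.72·5.67×10⁻⁸·13.62) = 2.266×10⁹ K⁴.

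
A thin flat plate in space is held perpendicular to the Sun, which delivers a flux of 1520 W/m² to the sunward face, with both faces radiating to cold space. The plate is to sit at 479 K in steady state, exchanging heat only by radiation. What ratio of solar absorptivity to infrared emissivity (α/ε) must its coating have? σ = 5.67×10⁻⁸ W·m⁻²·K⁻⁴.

α/ε ≈ 3.93

Balance: αS·A = εσ·2A·T⁴ ⇒ α/ε = 2σT⁴/S.
α/ε = 2·5.67×10⁻⁸·(479)⁴/1520 = 2·5.67×10⁻⁸·5.264×10¹⁰/1520.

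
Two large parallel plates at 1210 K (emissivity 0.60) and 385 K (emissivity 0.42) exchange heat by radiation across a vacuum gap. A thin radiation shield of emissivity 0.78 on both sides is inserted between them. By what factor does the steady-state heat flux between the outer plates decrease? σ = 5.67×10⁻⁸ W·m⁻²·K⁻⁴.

Without shield: q₀ = σΔ(T⁴)/(1/ε₁+1/ε₂−1) with denominator 3.048.
With shield the two gaps are in series; the resistances add: (1/ε₁+1/ε_s−1)+(1/ε_s+1/ε₂−1) = 1.949+2.663 = 4.612.
Heat-flux ratio q₀/q = 4.612/3.048.

factor ≈ 1.51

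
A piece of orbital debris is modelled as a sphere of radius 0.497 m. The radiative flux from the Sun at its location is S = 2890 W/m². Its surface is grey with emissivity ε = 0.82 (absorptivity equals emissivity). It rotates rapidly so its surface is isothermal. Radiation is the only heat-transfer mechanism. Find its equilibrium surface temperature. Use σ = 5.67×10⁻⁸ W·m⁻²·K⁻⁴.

At equilibrium, absorbed power = emitted power.
Absorbing cross-section = πr² = 0.7760 m²; emitting surface = 4πr² = 3.104 m² (ratio 4).
εS·A_cross = εσ·A_surf·T⁴  ⇒  T⁴ = S/(4σ)   (ε cancels).
T⁴ = 2890/(4·5.67×10⁻⁸) = 1.274×10¹⁰ K⁴.
T = (1.274×10¹⁰)^(1/4).

T ≈ 336 K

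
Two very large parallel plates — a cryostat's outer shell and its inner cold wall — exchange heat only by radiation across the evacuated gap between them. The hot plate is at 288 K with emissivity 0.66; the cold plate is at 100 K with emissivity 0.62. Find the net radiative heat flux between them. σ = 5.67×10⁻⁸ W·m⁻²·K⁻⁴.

For two infinite grey parallel plates, q = σ(T₁⁴ − T₂⁴)/(1/ε₁ + 1/ε₂ − 1).
T₁⁴ − T₂⁴ = 6.880×10⁹ − 1.000×10⁸ = 6.780×10⁹ K⁴.
1/ε₁ + 1/ε₂ − 1 = 1.515 + 1.613 − 1 = 2.128.
q = 5.67×10⁻⁸ × 6.780×10⁹ / 2.128.

q ≈ 181 W/m²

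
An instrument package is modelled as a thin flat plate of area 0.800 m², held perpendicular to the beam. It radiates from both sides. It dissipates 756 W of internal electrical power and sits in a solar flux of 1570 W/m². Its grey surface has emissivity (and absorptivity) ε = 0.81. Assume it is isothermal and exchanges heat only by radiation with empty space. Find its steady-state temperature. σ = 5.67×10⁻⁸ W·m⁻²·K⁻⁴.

T ≈ 394 K

At steady state, absorbed solar power + internal power = radiated power.
Absorbed: α·S·A_cross = 0.81·1570·0.8000 = 1017 W (cross-section A).
Total input = 1017 + 756 = 1773 W.
Radiated: εσ·A_surf·T⁴ with A_surf = 2A = 1.600 m².
T⁴ = 1773/(0.81·5.67×10⁻⁸·1.600) = 2.413×10¹⁰ K⁴.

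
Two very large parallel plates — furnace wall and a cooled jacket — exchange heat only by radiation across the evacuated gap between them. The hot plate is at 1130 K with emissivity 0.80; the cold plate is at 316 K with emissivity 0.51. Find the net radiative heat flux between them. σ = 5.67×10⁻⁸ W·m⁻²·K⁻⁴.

q ≈ 41600 W/m²

For two infinite grey parallel plates, q = σ(T₁⁴ − T₂⁴)/(1/ε₁ + 1/ε₂ − 1).
T₁⁴ − T₂⁴ = 1.630×10¹² − 9.971×10⁹ = 1.621×10¹² K⁴.
1/ε₁ + 1/ε₂ − 1 = 1.250 + 1.961 − 1 = 2.211.
q = 5.67×10⁻⁸ × 1.621×10¹² / 2.211.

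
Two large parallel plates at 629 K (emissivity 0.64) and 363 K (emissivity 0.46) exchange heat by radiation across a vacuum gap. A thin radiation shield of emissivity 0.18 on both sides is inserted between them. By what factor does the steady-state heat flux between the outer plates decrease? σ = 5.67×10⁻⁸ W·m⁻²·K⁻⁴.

factor ≈ 4.70

Without shield: q₀ = σΔ(T⁴)/(1/ε₁+1/ε₂−1) with denominator 2.736.
With shield the two gaps are in series; the resistances add: (1/ε₁+1/ε_s−1)+(1/ε_s+1/ε₂−1) = 6.118+6.729 = 12.85.
Heat-flux ratio q₀/q = 12.85/2.736.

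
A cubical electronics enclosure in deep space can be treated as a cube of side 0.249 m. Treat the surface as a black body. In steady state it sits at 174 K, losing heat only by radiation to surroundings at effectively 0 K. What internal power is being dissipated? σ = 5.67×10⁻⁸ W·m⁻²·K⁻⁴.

Steady state: P = εσA T⁴.
A = 6L² = 0.3720 m²; T⁴ = (174)⁴ = 9.166×10⁸ K⁴.
P = 1.0 × 5.67×10⁻⁸ × 0.3720 × 9.166×10⁸.

P ≈ 19.3 W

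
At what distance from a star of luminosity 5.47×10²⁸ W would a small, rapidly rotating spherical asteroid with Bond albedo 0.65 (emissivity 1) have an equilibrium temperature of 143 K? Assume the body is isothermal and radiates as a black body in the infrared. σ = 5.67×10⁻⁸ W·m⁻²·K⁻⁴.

d ≈ 4.01×10¹² m

For an isothermal black-emitting sphere, (1−a)S·πr² = σ·4πr²·T⁴ ⇒ S = 4σT⁴/(1−a).
S = 4·5.67×10⁻⁸·(143)⁴/0.350 = 271.0 W/m².
Flux falls as S = L/(4πd²), so d = √(L/(4πS)) = √(5.47×10²⁸/(4π·271.0)).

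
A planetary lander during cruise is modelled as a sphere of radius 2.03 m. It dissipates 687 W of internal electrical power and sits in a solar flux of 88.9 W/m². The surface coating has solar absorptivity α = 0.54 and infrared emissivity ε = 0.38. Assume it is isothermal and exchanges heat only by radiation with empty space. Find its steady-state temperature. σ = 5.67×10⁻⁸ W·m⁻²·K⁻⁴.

T ≈ 185 K

At steady state, absorbed solar power + internal power = radiated power.
Absorbed: α·S·A_cross = 0.54·88.9·12.95 = 621.5 W (cross-section πr²).
Total input = 621.5 + 687 = 1308 W.
Radiated: εσ·A_surf·T⁴ with A_surf = 4πr² = 51.78 m².
T⁴ = 1308/(0.38·5.67×10⁻⁸·51.78) = 1.173×10⁹ K⁴.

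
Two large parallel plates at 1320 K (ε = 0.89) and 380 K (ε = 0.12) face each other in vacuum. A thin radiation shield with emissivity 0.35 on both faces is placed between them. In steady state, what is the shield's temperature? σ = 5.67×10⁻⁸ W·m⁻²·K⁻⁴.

In steady state the net flux on the hot side equals that on the cold side.
σ(T₁⁴−T_s⁴)/D₁ = σ(T_s⁴−T₂⁴)/D₂, with D₁ = 1/ε₁+1/ε_s−1 = 2.981, D₂ = 1/ε_s+1/ε₂−1 = 10.19.
Solve for T_s⁴: T_s⁴ = (D₂·T₁⁴ + D₁·T₂⁴)/(D₁+D₂) = 2.354×10¹² K⁴.

T_s ≈ 1240 K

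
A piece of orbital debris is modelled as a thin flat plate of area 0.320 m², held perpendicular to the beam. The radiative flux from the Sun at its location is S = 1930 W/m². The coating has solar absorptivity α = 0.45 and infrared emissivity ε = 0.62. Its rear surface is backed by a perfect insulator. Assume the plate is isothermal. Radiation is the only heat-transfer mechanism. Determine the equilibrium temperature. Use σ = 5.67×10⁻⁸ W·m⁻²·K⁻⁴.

T ≈ 396 K

At equilibrium, absorbed power = emitted power.
Absorbing cross-section = A = 0.3200 m²; emitting surface = A = 0.3200 m² (ratio 1).
αS·A_cross = εσ·A_surf·T⁴  ⇒  T⁴ = αS/(ε·1σ).
T⁴ = 0.450·1930/(0.62·1·5.67×10⁻⁸) = 2.471×10¹⁰ K⁴.
T = (2.471×10¹⁰)^(1/4).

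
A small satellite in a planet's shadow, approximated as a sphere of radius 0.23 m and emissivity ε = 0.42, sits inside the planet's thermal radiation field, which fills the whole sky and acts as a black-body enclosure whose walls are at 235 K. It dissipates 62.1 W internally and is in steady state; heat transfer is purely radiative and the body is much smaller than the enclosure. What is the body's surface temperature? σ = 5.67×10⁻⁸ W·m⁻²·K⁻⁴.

T ≈ 289 K

For a small grey body in a large enclosure, net radiated power = εσA(T⁴ − T_w⁴).
Steady state: P = εσA(T⁴ − T_w⁴) with A = 4πr² = 0.6648 m².
T⁴ = P/(εσA) + T_w⁴ = 62.1/(0.42·5.67×10⁻⁸·0.6648) + (235)⁴
    = 3.923×10⁹ + 3.050×10⁹ = 6.973×10⁹ K⁴.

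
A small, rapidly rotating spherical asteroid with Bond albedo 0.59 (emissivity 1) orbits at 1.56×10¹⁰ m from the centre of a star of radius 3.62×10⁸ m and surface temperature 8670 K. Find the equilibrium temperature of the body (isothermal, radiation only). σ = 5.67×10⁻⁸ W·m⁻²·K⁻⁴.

T ≈ 747 K

The star's surface emits σT_*⁴; at distance d the flux is S = σT_*⁴(R_*/d)².
S = 5.67×10⁻⁸·(8670)⁴·(3.62×10⁸/1.56×10¹⁰)² = 1.725×10⁵ W/m².
For an isothermal sphere T⁴ = (1−a)S/(4σ) = 3.119×10¹¹ K⁴.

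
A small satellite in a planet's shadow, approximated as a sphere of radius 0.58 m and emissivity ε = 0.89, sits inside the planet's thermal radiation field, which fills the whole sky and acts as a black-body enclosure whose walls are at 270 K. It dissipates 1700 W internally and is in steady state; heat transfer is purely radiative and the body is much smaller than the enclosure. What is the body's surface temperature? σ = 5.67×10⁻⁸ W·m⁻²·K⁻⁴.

For a small grey body in a large enclosure, net radiated power = εσA(T⁴ − T_w⁴).
Steady state: P = εσA(T⁴ − T_w⁴) with A = 4πr² = 4.227 m².
T⁴ = P/(εσA) + T_w⁴ = 1700/(0.89·5.67×10⁻⁸·4.227) + (270)⁴
    = 7.969×10⁹ + 5.314×10⁹ = 1.328×10¹⁰ K⁴.

T ≈ 339 K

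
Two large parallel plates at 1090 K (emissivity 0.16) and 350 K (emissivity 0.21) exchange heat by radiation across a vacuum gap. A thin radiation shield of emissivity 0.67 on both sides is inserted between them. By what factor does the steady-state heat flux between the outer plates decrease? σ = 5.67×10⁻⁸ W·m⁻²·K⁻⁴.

factor ≈ 1.20

Without shield: q₀ = σΔ(T⁴)/(1/ε₁+1/ε₂−1) with denominator 10.01.
With shield the two gaps are in series; the resistances add: (1/ε₁+1/ε_s−1)+(1/ε_s+1/ε₂−1) = 6.743+5.254 = 12.00.
Heat-flux ratio q₀/q = 12.00/10.01.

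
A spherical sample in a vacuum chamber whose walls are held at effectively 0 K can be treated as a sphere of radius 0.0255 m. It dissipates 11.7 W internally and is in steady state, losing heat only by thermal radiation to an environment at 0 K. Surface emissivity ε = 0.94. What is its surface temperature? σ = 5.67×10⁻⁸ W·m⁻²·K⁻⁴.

Steady state: internal power = radiated power, P = εσA T⁴.
Radiating area A = 4πr² = 0.008171 m².
T⁴ = P/(εσA) = 11.7/(0.94·5.67×10⁻⁸·0.008171) = 2.686×10¹⁰ K⁴.
T = (2.686×10¹⁰)^(1/4).

T ≈ 405 K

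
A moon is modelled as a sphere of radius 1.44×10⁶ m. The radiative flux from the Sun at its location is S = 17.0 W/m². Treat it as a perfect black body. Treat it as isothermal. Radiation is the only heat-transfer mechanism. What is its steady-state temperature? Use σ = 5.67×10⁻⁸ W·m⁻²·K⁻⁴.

T ≈ 93.0 K

At equilibrium, absorbed power = emitted power.
Absorbing cross-section = πr² = 6.514×10¹² m²; emitting surface = 4πr² = 2.606×10¹³ m² (ratio 4).
S·A_cross = εσ·A_surf·T⁴  ⇒  T⁴ = S/(4σ).
T⁴ = 1.00·17.0/(4·5.67×10⁻⁸) = 7.496×10⁷ K⁴.
T = (7.496×10⁷)^(1/4).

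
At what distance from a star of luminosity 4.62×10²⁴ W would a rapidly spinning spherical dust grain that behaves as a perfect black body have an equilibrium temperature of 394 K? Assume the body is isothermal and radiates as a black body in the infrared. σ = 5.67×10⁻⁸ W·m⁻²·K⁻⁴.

For an isothermal black-emitting sphere, (1−a)S·πr² = σ·4πr²·T⁴ ⇒ S = 4σT⁴/(1−a).
S = 4·5.67×10⁻⁸·(394)⁴/1.00 = 5465 W/m².
Flux falls as S = L/(4πd²), so d = √(L/(4πS)) = √(4.62×10²⁴/(4π·5465)).

d ≈ 8.20×10⁹ m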